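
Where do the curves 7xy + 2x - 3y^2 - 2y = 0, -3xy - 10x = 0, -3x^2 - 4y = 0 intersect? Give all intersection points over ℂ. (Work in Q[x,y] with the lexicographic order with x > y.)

{(0, 0)}

Compute a lex Gröbner basis by Buchberger's algorithm.
f_1 = 7xy + 2x - 3y^2 - 2y, LT = xy.
f_2 = -3xy - 10x, LT = xy.
f_3 = -3x^2 - 4y, LT = x^2.

S(f_1,f_2): lcm = xy. S = -64/21x - 3/7y^2 - 2/7y.
  leading term x: no divisor's leading term divides it; move -64/21x to the remainder.
  leading term y^2: no divisor's leading term divides it; move -3/7y^2 to the remainder.
  leading term y: no divisor's leading term divides it; move -2/7y to the remainder.
  remainder -64/21x - 3/7y^2 - 2/7y ≠ 0; add h_4 = -64/21x - 3/7y^2 - 2/7y to the basis.

S(f_1,f_3): lcm = x^2y. S = 2/7x^2 - 3/7xy^2 - 2/7xy - 4/3y^2.
  leading term x^2: subtract (-2/21)·f_3 from 2/7x^2 - 3/7xy^2 - 2/7xy - 4/3y^2 → -3/7xy^2 - 2/7xy - 4/3y^2 - 8/21y
  leading term xy^2: subtract (-3/49y)·f_1 from -3/7xy^2 - 2/7xy - 4/3y^2 - 8/21y → -8/49xy - 9/49y^3 - 214/147y^2 - 8/21y
  leading term xy: subtract (-8/343)·f_1 from -8/49xy - 9/49y^3 - 214/147y^2 - 8/21y → 16/343x - 9/49y^3 - 1570/1029y^2 - 440/1029y
  leading term x: subtract (-3/196)·h_4 from 16/343x - 9/49y^3 - 1570/1029y^2 - 440/1029y → -9/49y^3 - 901/588y^2 - 127/294y
  leading term y^3: no divisor's leading term divides it; move -9/49y^3 to the remainder.
  leading term y^2: no divisor's leading term divides it; move -901/588y^2 to the remainder.
  leading term y: no divisor's leading term divides it; move -127/294y to the remainder.
  remainder -9/49y^3 - 901/588y^2 - 127/294y ≠ 0; add h_5 = -9/49y^3 - 901/588y^2 - 127/294y to the basis.

S(f_2,f_3): lcm = x^2y. S = 10/3x^2 - 4/3y^2.
  leading term x^2: subtract (-10/9)·f_3 from 10/3x^2 - 4/3y^2 → -4/3y^2 - 40/9y
  leading term y^2: no divisor's leading term divides it; move -4/3y^2 to the remainder.
  leading term y: no divisor's leading term divides it; move -40/9y to the remainder.
  remainder -4/3y^2 - 40/9y ≠ 0; add h_6 = -4/3y^2 - 40/9y to the basis.

S(f_1,h_4): lcm = xy. S = 2/7x - 9/64y^3 - 117/224y^2 - 2/7y.
  leading term x: subtract (-3/32)·h_4 from 2/7x - 9/64y^3 - 117/224y^2 - 2/7y → -9/64y^3 - 9/16y^2 - 5/16y
  leading term y^3: subtract (49/64)·h_5 from -9/64y^3 - 9/16y^2 - 5/16y → 469/768y^2 + 7/384y
  leading term y^2: subtract (-469/1024)·h_6 from 469/768y^2 + 7/384y → -581/288y
  leading term y: no divisor's leading term divides it; move -581/288y to the remainder.
  remainder -581/288y ≠ 0; add h_7 = -581/288y to the basis.

The other S-polynomials (S(f_2,h_4), S(f_3,h_4), S(f_1,h_5), S(f_2,h_5), S(f_3,h_5), S(h_4,h_5), S(f_1,h_6), S(f_2,h_6), S(f_3,h_6), S(h_4,h_6), S(h_5,h_6), S(f_1,h_7), S(f_2,h_7), S(f_3,h_7), S(h_4,h_7), S(h_5,h_7), S(h_6,h_7)) all reduce to 0 modulo the current basis, so we have a Gröbner basis.
Inter-reduce: drop elements whose leading term is divisible by another's, tail-reduce, and make monic.
Reduced Gröbner basis: {x, y}.

From the last basis element, y = 0, so y takes values in {0}. Each choice, substituted upward through the basis, yields the corresponding point(s) of the solution set.
  y = 0: the earlier basis element becomes x = 0, giving x = 0 — point (0, 0).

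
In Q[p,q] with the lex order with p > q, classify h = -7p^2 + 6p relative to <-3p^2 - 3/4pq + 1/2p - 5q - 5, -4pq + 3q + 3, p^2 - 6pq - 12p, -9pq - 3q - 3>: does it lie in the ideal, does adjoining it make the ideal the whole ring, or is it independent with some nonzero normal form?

First compute the reduced Gröbner basis of I by Buchberger's algorithm.
f_1 = -3p^2 - 3/4pq + 1/2p - 5q - 5, LT = p^2.
f_2 = -4pq + 3q + 3, LT = pq.
f_3 = p^2 - 6pq - 12p, LT = p^2.
f_4 = -9pq - 3q - 3, LT = pq.

S(f_1,f_2): lcm = p^2q. S = 1/4pq^2 + 7/12pq + 3/4p + 5/3q^2 + 5/3q.
  leading term pq^2: subtract (-1/16q)·f_2 from 1/4pq^2 + 7/12pq + 3/4p + 5/3q^2 + 5/3q → 7/12pq + 3/4p + 89/48q^2 + 89/48q
  leading term pq: subtract (-7/48)·f_2 from 7/12pq + 3/4p + 89/48q^2 + 89/48q → 3/4p + 89/48q^2 + 55/24q + 7/16
  leading term p: no divisor's leading term divides it; move 3/4p to the remainder.
  leading term q^2: no divisor's leading term divides it; move 89/48q^2 to the remainder.
  leading term q: no divisor's leading term divides it; move 55/24q to the remainder.
  leading term 1: no divisor's leading term divides it; move 7/16 to the remainder.
  remainder 3/4p + 89/48q^2 + 55/24q + 7/16 ≠ 0; add k_5 = 3/4p + 89/48q^2 + 55/24q + 7/16 to the basis.

S(f_1,f_3): lcm = p^2. S = 25/4pq + 71/6p + 5/3q + 5/3.
  leading term pq: subtract (-25/16)·f_2 from 25/4pq + 71/6p + 5/3q + 5/3 → 71/6p + 305/48q + 305/48
  leading term p: subtract (142/9)·k_5 from 71/6p + 305/48q + 305/48 → -6319/216q^2 - 12875/432q - 79/144
  leading term q^2: no divisor's leading term divides it; move -6319/216q^2 to the remainder.
  leading term q: no divisor's leading term divides it; move -12875/432q to the remainder.
  leading term 1: no divisor's leading term divides it; move -79/144 to the remainder.
  remainder -6319/216q^2 - 12875/432q - 79/144 ≠ 0; add k_6 = -6319/216q^2 - 12875/432q - 79/144 to the basis.

S(f_1,f_4): lcm = p^2q. S = 1/4pq^2 - 1/2pq - 1/3p + 5/3q^2 + 5/3q.
  leading term pq^2: subtract (-1/16q)·f_2 from 1/4pq^2 - 1/2pq - 1/3p + 5/3q^2 + 5/3q → -1/2pq - 1/3p + 89/48q^2 + 89/48q
  leading term pq: subtract (1/8)·f_2 from -1/2pq - 1/3p + 89/48q^2 + 89/48q → -1/3p + 89/48q^2 + 71/48q - 3/8
  leading term p: subtract (-4/9)·k_5 from -1/3p + 89/48q^2 + 71/48q - 3/8 → 1157/432q^2 + 1079/432q - 13/72
  leading term q^2: subtract (-13/142)·k_6 from 1157/432q^2 + 1079/432q - 13/72 → -1573/6816q - 1573/6816
  leading term q: no divisor's leading term divides it; move -1573/6816q to the remainder.
  leading term 1: no divisor's leading term divides it; move -1573/6816 to the remainder.
  remainder -1573/6816q - 1573/6816 ≠ 0; add k_7 = -1573/6816q - 1573/6816 to the basis.

The other S-polynomials (S(f_2,f_3), S(f_2,f_4), S(f_3,f_4), S(f_1,k_5), S(f_2,k_5), S(f_3,k_5), S(f_4,k_5), S(f_1,k_6), S(f_2,k_6), S(f_3,k_6), S(f_4,k_6), S(k_5,k_6), S(f_1,k_7), S(f_2,k_7), S(f_3,k_7), S(f_4,k_7), S(k_5,k_7), S(k_6,k_7)) all reduce to 0 modulo the current basis, so we have a Gröbner basis.
Inter-reduce: drop elements whose leading term is divisible by another's, tail-reduce, and make monic.
Reduced Gröbner basis: {p, q + 1}.
Label its elements g_1 = p, g_2 = q + 1.

Reduce h = -7p^2 + 6p modulo G:
  leading term p^2: subtract (-7p)·g_1 from -7p^2 + 6p → 6p
  leading term p: subtract (6)·g_1 from 6p → 0
  normal form = 0.
Since the normal form is 0, h ∈ I.

The remainder on division by a Gröbner basis is unique — it is the normal form.

-7p^2 + 6p lies in I (it reduces to 0).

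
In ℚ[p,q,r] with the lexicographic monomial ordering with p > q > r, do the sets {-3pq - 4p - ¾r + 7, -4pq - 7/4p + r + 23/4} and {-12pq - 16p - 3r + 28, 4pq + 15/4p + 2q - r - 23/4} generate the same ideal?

For a fixed monomial order, each ideal has a unique reduced Gröbner basis; comparing bases decides equality.
Buchberger on the first generating set:
f_1 = -3pq - 4p - ¾r + 7, LT = pq.
f_2 = -4pq - 7/4p + r + 23/4, LT = pq.

S(f_1,f_2): lcm = pq. S = 43/48p + ½r - 43/48.
  reduce S modulo (f_1, f_2):
  remainder 43/48p + ½r - 43/48 ≠ 0; add g_3 = 43/48p + ½r - 43/48 to the basis.

S(f_1,g_3): lcm = pq. S = 4/3p - 24/43qr + q + ¼r - 7/3.
  reduce S modulo (f_1, f_2, g_3):
  remainder -24/43qr + q - 85/172r - 1 ≠ 0; add g_4 = -24/43qr + q - 85/172r - 1 to the basis.

The other S-polynomials (S(f_2,g_3), S(f_1,g_4), S(f_2,g_4), S(g_3,g_4)) all reduce to 0 modulo the current basis, so we have a Gröbner basis.
Inter-reduce: drop elements whose leading term is divisible by another's, tail-reduce, and make monic.
Reduced Gröbner basis: {p + 24/43r - 1, qr - 43/24q + 85/96r + 43/24}.

Buchberger on the second generating set:
h_1 = -12pq - 16p - 3r + 28, LT = pq.
h_2 = 4pq + 15/4p + 2q - r - 23/4, LT = pq.

S(h_1,h_2): lcm = pq. S = 19/48p - ½q + ½r - 43/48.
  reduce S modulo (h_1, h_2):
  remainder 19/48p - ½q + ½r - 43/48 ≠ 0; add k_3 = 19/48p - ½q + ½r - 43/48 to the basis.

S(h_1,k_3): lcm = pq. S = 4/3p + 24/19q² - 24/19qr + 43/19q + ¼r - 7/3.
  reduce S modulo (h_1, h_2, k_3):
  remainder 24/19q² - 24/19qr + 75/19q - 109/76r + 13/19 ≠ 0; add k_4 = 24/19q² - 24/19qr + 75/19q - 109/76r + 13/19 to the basis.

The other S-polynomials (S(h_2,k_3), S(h_1,k_4), S(h_2,k_4), S(k_3,k_4)) all reduce to 0 modulo the current basis, so we have a Gröbner basis.
Inter-reduce: drop elements whose leading term is divisible by another's, tail-reduce, and make monic.
Reduced Gröbner basis: {p - 24/19q + 24/19r - 43/19, q² - qr + 25/8q - 109/96r + 13/24}.

These differ, so the ideals are not equal.

No, the ideals differ.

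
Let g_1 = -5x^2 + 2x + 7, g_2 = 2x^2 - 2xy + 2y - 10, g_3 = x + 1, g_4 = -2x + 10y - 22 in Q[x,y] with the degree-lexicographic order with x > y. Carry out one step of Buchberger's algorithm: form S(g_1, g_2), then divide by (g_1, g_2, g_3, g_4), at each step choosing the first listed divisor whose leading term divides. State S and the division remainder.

lcm(LM(g_1), LM(g_2)) = x^2.
S = (lcm/LT(g_1))·g_1 − (lcm/LT(g_2))·g_2 = xy - 2/5x - y + 18/5.
Reduce S modulo (g_1, g_2, g_3, g_4) in that order:
  leading term xy: subtract (y)·g_3 from xy - 2/5x - y + 18/5 → -2/5x - 2y + 18/5
  leading term x: subtract (-2/5)·g_3 from -2/5x - 2y + 18/5 → -2y + 4
  leading term y: no divisor's leading term divides it; move -2y to the remainder.
  leading term 1: no divisor's leading term divides it; move 4 to the remainder.
The remainder -2y + 4 is nonzero, so it would be added as the next basis element.

S(g_1, g_2) = xy - 2/5x - y + 18/5; remainder on division = -2y + 4.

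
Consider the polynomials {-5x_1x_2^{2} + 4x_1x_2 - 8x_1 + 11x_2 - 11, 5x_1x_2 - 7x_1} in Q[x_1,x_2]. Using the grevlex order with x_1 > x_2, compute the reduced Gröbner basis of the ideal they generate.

G = {x_2^{2} - \tfrac{12}{5}x_2 + \tfrac{7}{5}, x_1 - \tfrac{55}{61}x_2 + \tfrac{55}{61}}

The reduced Gröbner basis is the canonical form of the ideal for this ordering.

f_1 = -5x_1x_2^{2} + 4x_1x_2 - 8x_1 + 11x_2 - 11, LT = x_1x_2^{2}.
f_2 = 5x_1x_2 - 7x_1, LT = x_1x_2.

S(f_1,f_2): lcm = x_1x_2^{2}. S = \tfrac{3}{5}x_1x_2 + \tfrac{8}{5}x_1 - \tfrac{11}{5}x_2 + \tfrac{11}{5}.
  reduce S modulo (f_1, f_2):
  remainder \tfrac{61}{25}x_1 - \tfrac{11}{5}x_2 + \tfrac{11}{5} ≠ 0; add g_3 = \tfrac{61}{25}x_1 - \tfrac{11}{5}x_2 + \tfrac{11}{5} to the basis.

S(f_1,g_3): lcm = x_1x_2^{2}. S = \tfrac{55}{61}x_2^{3} - \tfrac{4}{5}x_1x_2 - \tfrac{55}{61}x_2^{2} + \tfrac{8}{5}x_1 - \tfrac{11}{5}x_2 + \tfrac{11}{5}.
  reduce S modulo (f_1, f_2, g_3):
  remainder \tfrac{55}{61}x_2^{3} - \tfrac{55}{61}x_2^{2} - \tfrac{539}{305}x_2 + \tfrac{539}{305} ≠ 0; add g_4 = \tfrac{55}{61}x_2^{3} - \tfrac{55}{61}x_2^{2} - \tfrac{539}{305}x_2 + \tfrac{539}{305} to the basis.

S(f_2,g_3): lcm = x_1x_2. S = \tfrac{55}{61}x_2^{2} - \tfrac{7}{5}x_1 - \tfrac{55}{61}x_2.
  reduce S modulo (f_1, f_2, g_3, g_4):
  remainder \tfrac{55}{61}x_2^{2} - \tfrac{132}{61}x_2 + \tfrac{77}{61} ≠ 0; add g_5 = \tfrac{55}{61}x_2^{2} - \tfrac{132}{61}x_2 + \tfrac{77}{61} to the basis.

The other S-polynomials (S(f_1,g_4), S(f_2,g_4), S(g_3,g_4), S(f_1,g_5), S(f_2,g_5), S(g_3,g_5), S(g_4,g_5)) all reduce to 0 modulo the current basis, so we have a Gröbner basis.
Inter-reduce: drop elements whose leading term is divisible by another's, tail-reduce, and make monic.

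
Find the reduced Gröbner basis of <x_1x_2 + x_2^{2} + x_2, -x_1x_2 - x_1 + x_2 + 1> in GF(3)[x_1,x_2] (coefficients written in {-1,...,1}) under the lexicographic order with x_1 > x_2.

G = {x_1 - x_2^{2} + x_2 - 1, x_2^{3} - x_2}

f_1 = x_1x_2 + x_2^{2} + x_2, LT = x_1x_2.
f_2 = -x_1x_2 - x_1 + x_2 + 1, LT = x_1x_2.

S(f_1,f_2): lcm = x_1x_2. S = -x_1 + x_2^{2} - x_2 + 1.
  leading term x_1: no divisor's leading term divides it; move -x_1 to the remainder.
  leading term x_2^{2}: no divisor's leading term divides it; move x_2^{2} to the remainder.
  leading term x_2: no divisor's leading term divides it; move -x_2 to the remainder.
  leading term 1: no divisor's leading term divides it; move 1 to the remainder.
  remainder -x_1 + x_2^{2} - x_2 + 1 ≠ 0; add g_3 = -x_1 + x_2^{2} - x_2 + 1 to the basis.

S(f_1,g_3): lcm = x_1x_2. S = x_2^{3} - x_2.
  leading term x_2^{3}: no divisor's leading term divides it; move x_2^{3} to the remainder.
  leading term x_2: no divisor's leading term divides it; move -x_2 to the remainder.
  remainder x_2^{3} - x_2 ≠ 0; add g_4 = x_2^{3} - x_2 to the basis.

The other S-polynomials (S(f_2,g_3), S(f_1,g_4), S(f_2,g_4), S(g_3,g_4)) all reduce to 0 modulo the current basis, so we have a Gröbner basis.
Inter-reduce: drop elements whose leading term is divisible by another's, tail-reduce, and make monic.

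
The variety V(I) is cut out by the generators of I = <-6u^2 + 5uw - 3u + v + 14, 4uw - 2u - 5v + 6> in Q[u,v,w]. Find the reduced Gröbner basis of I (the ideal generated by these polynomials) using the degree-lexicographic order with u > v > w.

f_1 = -6u^2 + 5uw - 3u + v + 14, LT = u^2.
f_2 = 4uw - 2u - 5v + 6, LT = uw.

S(f_1,f_2): lcm = u^2w. S = -5/6uw^2 + 1/2u^2 + 5/4uv + 1/2uw - 1/6vw - 3/2u - 7/3w.
  leading term uw^2: subtract (-5/24w)·f_2 from -5/6uw^2 + 1/2u^2 + 5/4uv + 1/2uw - 1/6vw - 3/2u - 7/3w → 1/2u^2 + 5/4uv + 1/12uw - 29/24vw - 3/2u - 13/12w
  leading term u^2: subtract (-1/12)·f_1 from 1/2u^2 + 5/4uv + 1/12uw - 29/24vw - 3/2u - 13/12w → 5/4uv + 1/2uw - 29/24vw - 7/4u + 1/12v - 13/12w + 7/6
  leading term uv: no divisor's leading term divides it; move 5/4uv to the remainder.
  leading term uw: subtract (1/8)·f_2 from 1/2uw - 29/24vw - 7/4u + 1/12v - 13/12w + 7/6 → -29/24vw - 3/2u + 17/24v - 13/12w + 5/12
  leading term vw: no divisor's leading term divides it; move -29/24vw to the remainder.
  leading term u: no divisor's leading term divides it; move -3/2u to the remainder.
  leading term v: no divisor's leading term divides it; move 17/24v to the remainder.
  leading term w: no divisor's leading term divides it; move -13/12w to the remainder.
  leading term 1: no divisor's leading term divides it; move 5/12 to the remainder.
  remainder 5/4uv - 29/24vw - 3/2u + 17/24v - 13/12w + 5/12 ≠ 0; add g_3 = 5/4uv - 29/24vw - 3/2u + 17/24v - 13/12w + 5/12 to the basis.

S(f_2,g_3): lcm = uvw. S = 29/30vw^2 - 1/2uv + 6/5uw - 5/4v^2 - 17/30vw + 13/15w^2 + 3/2v - 1/3w.
  leading term vw^2: no divisor's leading term divides it; move 29/30vw^2 to the remainder.
  leading term uv: subtract (-2/5)·g_3 from -1/2uv + 6/5uw - 5/4v^2 - 17/30vw + 13/15w^2 + 3/2v - 1/3w → 6/5uw - 5/4v^2 - 21/20vw + 13/15w^2 - 3/5u + 107/60v - 23/30w + 1/6
  leading term uw: subtract (3/10)·f_2 from 6/5uw - 5/4v^2 - 21/20vw + 13/15w^2 - 3/5u + 107/60v - 23/30w + 1/6 → -5/4v^2 - 21/20vw + 13/15w^2 + 197/60v - 23/30w - 49/30
  leading term v^2: no divisor's leading term divides it; move -5/4v^2 to the remainder.
  leading term vw: no divisor's leading term divides it; move -21/20vw to the remainder.
  leading term w^2: no divisor's leading term divides it; move 13/15w^2 to the remainder.
  leading term v: no divisor's leading term divides it; move 197/60v to the remainder.
  leading term w: no divisor's leading term divides it; move -23/30w to the remainder.
  leading term 1: no divisor's leading term divides it; move -49/30 to the remainder.
  remainder 29/30vw^2 - 5/4v^2 - 21/20vw + 13/15w^2 + 197/60v - 23/30w - 49/30 ≠ 0; add g_4 = 29/30vw^2 - 5/4v^2 - 21/20vw + 13/15w^2 + 197/60v - 23/30w - 49/30 to the basis.

The other S-polynomials (S(f_1,g_3), S(f_1,g_4), S(f_2,g_4), S(g_3,g_4)) all reduce to 0 modulo the current basis, so we have a Gröbner basis.

G = {vw^2 - 75/58v^2 - 63/58vw + 26/29w^2 + 197/58v - 23/29w - 49/29, u^2 + 1/12u - 29/24v - 13/12, uv - 29/30vw - 6/5u + 17/30v - 13/15w + 1/3, uw - 1/2u - 5/4v + 3/2}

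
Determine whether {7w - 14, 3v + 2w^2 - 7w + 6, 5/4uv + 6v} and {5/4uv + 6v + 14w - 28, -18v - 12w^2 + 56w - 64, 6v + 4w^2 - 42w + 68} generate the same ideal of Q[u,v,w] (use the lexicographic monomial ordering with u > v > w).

Yes, the ideals are equal.

Equality of ideals is decidable: compute both reduced Gröbner bases (unique for the ordering) and check whether they agree.
Buchberger on the first generating set:
f_1 = 7w - 14, LT = w.
f_2 = 3v + 2w^2 - 7w + 6, LT = v.
f_3 = 5/4uv + 6v, LT = uv.

The S-polynomials (S(f_1,f_2), S(f_1,f_3), S(f_2,f_3)) all reduce to 0 modulo the current basis, so we have a Gröbner basis.
Inter-reduce: drop elements whose leading term is divisible by another's, tail-reduce, and make monic.
Reduced Gröbner basis: {v, w - 2}.

Buchberger on the second generating set:
h_1 = 5/4uv + 6v + 14w - 28, LT = uv.
h_2 = -18v - 12w^2 + 56w - 64, LT = v.
h_3 = 6v + 4w^2 - 42w + 68, LT = v.

S(h_1,h_2): lcm = uv. S = -2/3uw^2 + 28/9uw - 32/9u + 24/5v + 56/5w - 112/5.
  leading term uw^2: no divisor's leading term divides it; move -2/3uw^2 to the remainder.
  leading term uw: no divisor's leading term divides it; move 28/9uw to the remainder.
  leading term u: no divisor's leading term divides it; move -32/9u to the remainder.
  leading term v: subtract (-4/15)·h_2 from 24/5v + 56/5w - 112/5 → -16/5w^2 + 392/15w - 592/15
  leading term w^2: no divisor's leading term divides it; move -16/5w^2 to the remainder.
  leading term w: no divisor's leading term divides it; move 392/15w to the remainder.
  leading term 1: no divisor's leading term divides it; move -592/15 to the remainder.
  remainder -2/3uw^2 + 28/9uw - 32/9u - 16/5w^2 + 392/15w - 592/15 ≠ 0; add k_4 = -2/3uw^2 + 28/9uw - 32/9u - 16/5w^2 + 392/15w - 592/15 to the basis.

S(h_1,h_3): lcm = uv. S = -2/3uw^2 + 7uw - 34/3u + 24/5v + 56/5w - 112/5.
  leading term uw^2: subtract (1)·k_4 from -2/3uw^2 + 7uw - 34/3u + 24/5v + 56/5w - 112/5 → 35/9uw - 70/9u + 24/5v + 16/5w^2 - 224/15w + 256/15
  leading term uw: no divisor's leading term divides it; move 35/9uw to the remainder.
  leading term u: no divisor's leading term divides it; move -70/9u to the remainder.
  leading term v: subtract (-4/15)·h_2 from 24/5v + 16/5w^2 - 224/15w + 256/15 → 0
  remainder 35/9uw - 70/9u ≠ 0; add k_5 = 35/9uw - 70/9u to the basis.

S(h_2,h_3): lcm = v. S = 35/9w - 70/9.
  leading term w: no divisor's leading term divides it; move 35/9w to the remainder.
  leading term 1: no divisor's leading term divides it; move -70/9 to the remainder.
  remainder 35/9w - 70/9 ≠ 0; add k_6 = 35/9w - 70/9 to the basis.

The other S-polynomials (S(h_1,k_4), S(h_2,k_4), S(h_3,k_4), S(h_1,k_5), S(h_2,k_5), S(h_3,k_5), S(k_4,k_5), S(h_1,k_6), S(h_2,k_6), S(h_3,k_6), S(k_4,k_6), S(k_5,k_6)) all reduce to 0 modulo the current basis, so we have a Gröbner basis.
Inter-reduce: drop elements whose leading term is divisible by another's, tail-reduce, and make monic.
Reduced Gröbner basis: {v, w - 2}.

These coincide, so the ideals are equal.
The choice of monomial ordering does not affect the verdict — as long as both bases are computed under the same ordering, their equality decides ideal equality.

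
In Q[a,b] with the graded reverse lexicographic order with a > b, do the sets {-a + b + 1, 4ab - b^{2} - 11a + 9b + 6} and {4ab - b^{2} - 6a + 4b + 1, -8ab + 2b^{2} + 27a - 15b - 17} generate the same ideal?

Equality of ideals is decidable: compute both reduced Gröbner bases (unique for the ordering) and check whether they agree.
Buchberger on the first generating set:
f_1 = -a + b + 1, LT = a.
f_2 = 4ab - b^{2} - 11a + 9b + 6, LT = ab.

S(f_1,f_2): lcm = ab. S = -\tfrac{3}{4}b^{2} + \tfrac{11}{4}a - \tfrac{13}{4}b - \tfrac{3}{2}.
  leading term b^{2}: no divisor's leading term divides it; move -\tfrac{3}{4}b^{2} to the remainder.
  leading term a: subtract (-\tfrac{11}{4})·f_1 from \tfrac{11}{4}a - \tfrac{13}{4}b - \tfrac{3}{2} → -\tfrac{1}{2}b + \tfrac{5}{4}
  leading term b: no divisor's leading term divides it; move -\tfrac{1}{2}b to the remainder.
  leading term 1: no divisor's leading term divides it; move \tfrac{5}{4} to the remainder.
  remainder -\tfrac{3}{4}b^{2} - \tfrac{1}{2}b + \tfrac{5}{4} ≠ 0; add g_3 = -\tfrac{3}{4}b^{2} - \tfrac{1}{2}b + \tfrac{5}{4} to the basis.

The other S-polynomials (S(f_1,g_3), S(f_2,g_3)) all reduce to 0 modulo the current basis, so we have a Gröbner basis.
Inter-reduce: drop elements whose leading term is divisible by another's, tail-reduce, and make monic.
Reduced Gröbner basis: {b^{2} + \tfrac{2}{3}b - \tfrac{5}{3}, a - b - 1}.

Buchberger on the second generating set:
h_1 = 4ab - b^{2} - 6a + 4b + 1, LT = ab.
h_2 = -8ab + 2b^{2} + 27a - 15b - 17, LT = ab.

S(h_1,h_2): lcm = ab. S = \tfrac{15}{8}a - \tfrac{7}{8}b - \tfrac{15}{8}.
  leading term a: no divisor's leading term divides it; move \tfrac{15}{8}a to the remainder.
  leading term b: no divisor's leading term divides it; move -\tfrac{7}{8}b to the remainder.
  leading term 1: no divisor's leading term divides it; move -\tfrac{15}{8} to the remainder.
  remainder \tfrac{15}{8}a - \tfrac{7}{8}b - \tfrac{15}{8} ≠ 0; add k_3 = \tfrac{15}{8}a - \tfrac{7}{8}b - \tfrac{15}{8} to the basis.

S(h_1,k_3): lcm = ab. S = \tfrac{13}{60}b^{2} - \tfrac{3}{2}a + 2b + \tfrac{1}{4}.
  leading term b^{2}: no divisor's leading term divides it; move \tfrac{13}{60}b^{2} to the remainder.
  leading term a: subtract (-\tfrac{4}{5})·k_3 from -\tfrac{3}{2}a + 2b + \tfrac{1}{4} → \tfrac{13}{10}b - \tfrac{5}{4}
  leading term b: no divisor's leading term divides it; move \tfrac{13}{10}b to the remainder.
  leading term 1: no divisor's leading term divides it; move -\tfrac{5}{4} to the remainder.
  remainder \tfrac{13}{60}b^{2} + \tfrac{13}{10}b - \tfrac{5}{4} ≠ 0; add k_4 = \tfrac{13}{60}b^{2} + \tfrac{13}{10}b - \tfrac{5}{4} to the basis.

The other S-polynomials (S(h_2,k_3), S(h_1,k_4), S(h_2,k_4), S(k_3,k_4)) all reduce to 0 modulo the current basis, so we have a Gröbner basis.
Inter-reduce: drop elements whose leading term is divisible by another's, tail-reduce, and make monic.
Reduced Gröbner basis: {b^{2} + 6b - \tfrac{75}{13}, a - \tfrac{7}{15}b - 1}.

Since the reduced bases disagree, the two ideals are not the same.

No, the ideals differ.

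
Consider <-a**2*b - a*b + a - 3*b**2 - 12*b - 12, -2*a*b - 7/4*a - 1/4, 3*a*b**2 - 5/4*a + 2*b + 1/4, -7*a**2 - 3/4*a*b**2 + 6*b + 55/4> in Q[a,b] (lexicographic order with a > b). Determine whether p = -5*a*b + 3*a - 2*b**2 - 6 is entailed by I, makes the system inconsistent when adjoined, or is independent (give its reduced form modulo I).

-5*a*b + 3*a - 2*b**2 - 6 lies in I (it reduces to 0).

First compute the reduced Gröbner basis of I by Buchberger's algorithm.
f_1 = -a**2*b - a*b + a - 3*b**2 - 12*b - 12, LT = a**2*b.
f_2 = -2*a*b - 7/4*a - 1/4, LT = a*b.
f_3 = 3*a*b**2 - 5/4*a + 2*b + 1/4, LT = a*b**2.
f_4 = -7*a**2 - 3/4*a*b**2 + 6*b + 55/4, LT = a**2.

S(f_1,f_2): lcm = a**2*b. S = -7/8*a**2 + a*b - 9/8*a + 3*b**2 + 12*b + 12.
  leading term a**2: subtract (1/8)·f_4 from -7/8*a**2 + a*b - 9/8*a + 3*b**2 + 12*b + 12 → 3/32*a*b**2 + a*b - 9/8*a + 3*b**2 + 45/4*b + 329/32
  leading term a*b**2: subtract (-3/64*b)·f_2 from 3/32*a*b**2 + a*b - 9/8*a + 3*b**2 + 45/4*b + 329/32 → 235/256*a*b - 9/8*a + 3*b**2 + 2877/256*b + 329/32
  leading term a*b: subtract (-235/512)·f_2 from 235/256*a*b - 9/8*a + 3*b**2 + 2877/256*b + 329/32 → -3949/2048*a + 3*b**2 + 2877/256*b + 20821/2048
  leading term a: no divisor's leading term divides it; move -3949/2048*a to the remainder.
  leading term b**2: no divisor's leading term divides it; move 3*b**2 to the remainder.
  leading term b: no divisor's leading term divides it; move 2877/256*b to the remainder.
  leading term 1: no divisor's leading term divides it; move 20821/2048 to the remainder.
  remainder -3949/2048*a + 3*b**2 + 2877/256*b + 20821/2048 ≠ 0; add h_5 = -3949/2048*a + 3*b**2 + 2877/256*b + 20821/2048 to the basis.

S(f_1,f_3): lcm = a**2*b**2. S = 5/12*a**2 + a*b**2 - 5/3*a*b - 1/12*a + 3*b**3 + 12*b**2 + 12*b.
  leading term a**2: subtract (-5/84)·f_4 from 5/12*a**2 + a*b**2 - 5/3*a*b - 1/12*a + 3*b**3 + 12*b**2 + 12*b → 107/112*a*b**2 - 5/3*a*b - 1/12*a + 3*b**3 + 12*b**2 + 173/14*b + 275/336
  leading term a*b**2: subtract (-107/224*b)·f_2 from 107/112*a*b**2 - 5/3*a*b - 1/12*a + 3*b**3 + 12*b**2 + 173/14*b + 275/336 → -961/384*a*b - 1/12*a + 3*b**3 + 12*b**2 + 10965/896*b + 275/336
  leading term a*b: subtract (961/768)·f_2 from -961/384*a*b - 1/12*a + 3*b**3 + 12*b**2 + 10965/896*b + 275/336 → 2157/1024*a + 3*b**3 + 12*b**2 + 10965/896*b + 8109/7168
  leading term a: subtract (-4314/3949)·h_5 from 2157/1024*a + 3*b**3 + 12*b**2 + 10965/896*b + 8109/7168 → 3*b**3 + 60330/3949*b**2 + 677661/27643*b + 338280/27643
  leading term b**3: no divisor's leading term divides it; move 3*b**3 to the remainder.
  leading term b**2: no divisor's leading term divides it; move 60330/3949*b**2 to the remainder.
  leading term b: no divisor's leading term divides it; move 677661/27643*b to the remainder.
  leading term 1: no divisor's leading term divides it; move 338280/27643 to the remainder.
  remainder 3*b**3 + 60330/3949*b**2 + 677661/27643*b + 338280/27643 ≠ 0; add h_6 = 3*b**3 + 60330/3949*b**2 + 677661/27643*b + 338280/27643 to the basis.

S(f_1,f_4): lcm = a**2*b. S = -3/28*a*b**3 + a*b - a + 27/7*b**2 + 391/28*b + 12.
  leading term a*b**3: subtract (3/56*b**2)·f_2 from -3/28*a*b**3 + a*b - a + 27/7*b**2 + 391/28*b + 12 → 3/32*a*b**2 + a*b - a + 867/224*b**2 + 391/28*b + 12
  leading term a*b**2: subtract (-3/64*b)·f_2 from 3/32*a*b**2 + a*b - a + 867/224*b**2 + 391/28*b + 12 → 235/256*a*b - a + 867/224*b**2 + 25003/1792*b + 12
  leading term a*b: subtract (-235/512)·f_2 from 235/256*a*b - a + 867/224*b**2 + 25003/1792*b + 12 → -3693/2048*a + 867/224*b**2 + 25003/1792*b + 24341/2048
  leading term a: subtract (3693/3949)·h_5 from -3693/2048*a + 867/224*b**2 + 25003/1792*b + 24341/2048 → 942087/884576*b**2 + 95170/27643*b + 300479/126368
  leading term b**2: no divisor's leading term divides it; move 942087/884576*b**2 to the remainder.
  leading term b: no divisor's leading term divides it; move 95170/27643*b to the remainder.
  leading term 1: no divisor's leading term divides it; move 300479/126368 to the remainder.
  remainder 942087/884576*b**2 + 95170/27643*b + 300479/126368 ≠ 0; add h_7 = 942087/884576*b**2 + 95170/27643*b + 300479/126368 to the basis.

S(f_2,f_3): lcm = a*b**2. S = 7/8*a*b + 5/12*a - 13/24*b - 1/12.
  leading term a*b: subtract (-7/16)·f_2 from 7/8*a*b + 5/12*a - 13/24*b - 1/12 → -67/192*a - 13/24*b - 37/192
  leading term a: subtract (2144/11847)·h_5 from -67/192*a - 13/24*b - 37/192 → -2144/3949*b**2 - 30512/11847*b - 24080/11847
  leading term b**2: subtract (-7168/14061)·h_7 from -2144/3949*b**2 - 30512/11847*b - 24080/11847 → -11536/14061*b - 11536/14061
  leading term b: no divisor's leading term divides it; move -11536/14061*b to the remainder.
  leading term 1: no divisor's leading term divides it; move -11536/14061 to the remainder.
  remainder -11536/14061*b - 11536/14061 ≠ 0; add h_8 = -11536/14061*b - 11536/14061 to the basis.

The other S-polynomials (S(f_2,f_4), S(f_3,f_4), S(f_1,h_5), S(f_2,h_5), S(f_3,h_5), S(f_4,h_5), S(f_1,h_6), S(f_2,h_6), S(f_3,h_6), S(f_4,h_6), S(h_5,h_6), S(f_1,h_7), S(f_2,h_7), S(f_3,h_7), S(f_4,h_7), S(h_5,h_7), S(h_6,h_7), S(f_1,h_8), S(f_2,h_8), S(f_3,h_8), S(f_4,h_8), S(h_5,h_8), S(h_6,h_8), S(h_7,h_8)) all reduce to 0 modulo the current basis, so we have a Gröbner basis.
Inter-reduce: drop elements whose leading term is divisible by another's, tail-reduce, and make monic.
Reduced Gröbner basis: {a - 1, b + 1}.
Label its elements g_1 = a - 1, g_2 = b + 1.

Reduce p = -5*a*b + 3*a - 2*b**2 - 6 modulo G:
  leading term a*b: subtract (-5*b)·g_1 from -5*a*b + 3*a - 2*b**2 - 6 → 3*a - 2*b**2 - 5*b - 6
  leading term a: subtract (3)·g_1 from 3*a - 2*b**2 - 5*b - 6 → -2*b**2 - 5*b - 3
  leading term b**2: subtract (-2*b)·g_2 from -2*b**2 - 5*b - 3 → -3*b - 3
  leading term b: subtract (-3)·g_2 from -3*b - 3 → 0
  normal form = 0.
Since the normal form is 0, p ∈ I.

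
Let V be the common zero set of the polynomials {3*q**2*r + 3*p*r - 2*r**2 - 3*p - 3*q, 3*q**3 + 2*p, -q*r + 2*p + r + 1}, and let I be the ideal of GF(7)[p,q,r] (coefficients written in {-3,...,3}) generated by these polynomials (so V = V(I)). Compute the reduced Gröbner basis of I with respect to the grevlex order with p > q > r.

G = {q**3 + 3*p, p*r**2 - 3*q**2 + 2*p*r + 2*r**2 - 3*p - 2*r - 1, r**3 + 3*q**2 - 3*p*r + 2*r**2 - 3*p + 2*r, p**2 + 3*q**2 - 2*p*r + 3*r**2 - p - 3*r + 2, p*q - 3*p*r + 2*r**2 - 3*p - 3*r - 3, q*r - 2*p - r - 1}

f_1 = 3*q**2*r + 3*p*r - 2*r**2 - 3*p - 3*q, LT = q**2*r.
f_2 = 3*q**3 + 2*p, LT = q**3.
f_3 = -q*r + 2*p + r + 1, LT = q*r.

S(f_1,f_2): lcm = q**3*r. S = p*q*r - 3*q*r**2 - p*q - q**2 - 3*p*r.
  leading term p*q*r: subtract (-p)·f_3 from p*q*r - 3*q*r**2 - p*q - q**2 - 3*p*r → -3*q*r**2 + 2*p**2 - p*q - q**2 - 2*p*r + p
  leading term q*r**2: subtract (3*r)·f_3 from -3*q*r**2 + 2*p**2 - p*q - q**2 - 2*p*r + p → 2*p**2 - p*q - q**2 - p*r - 3*r**2 + p - 3*r
  leading term p**2: no divisor's leading term divides it; move 2*p**2 to the remainder.
  leading term p*q: no divisor's leading term divides it; move -p*q to the remainder.
  leading term q**2: no divisor's leading term divides it; move -q**2 to the remainder.
  leading term p*r: no divisor's leading term divides it; move -p*r to the remainder.
  leading term r**2: no divisor's leading term divides it; move -3*r**2 to the remainder.
  leading term p: no divisor's leading term divides it; move p to the remainder.
  leading term r: no divisor's leading term divides it; move -3*r to the remainder.
  remainder 2*p**2 - p*q - q**2 - p*r - 3*r**2 + p - 3*r ≠ 0; add g_4 = 2*p**2 - p*q - q**2 - p*r - 3*r**2 + p - 3*r to the basis.

S(f_1,f_3): lcm = q**2*r. S = 2*p*q + p*r + q*r - 3*r**2 - p.
  leading term p*q: no divisor's leading term divides it; move 2*p*q to the remainder.
  leading term p*r: no divisor's leading term divides it; move p*r to the remainder.
  leading term q*r: subtract (-1)·f_3 from q*r - 3*r**2 - p → -3*r**2 + p + r + 1
  leading term r**2: no divisor's leading term divides it; move -3*r**2 to the remainder.
  leading term p: no divisor's leading term divides it; move p to the remainder.
  leading term r: no divisor's leading term divides it; move r to the remainder.
  leading term 1: no divisor's leading term divides it; move 1 to the remainder.
  remainder 2*p*q + p*r - 3*r**2 + p + r + 1 ≠ 0; add g_5 = 2*p*q + p*r - 3*r**2 + p + r + 1 to the basis.

S(f_1,g_5): lcm = p*q**2*r. S = 3*p*q*r**2 - 2*q*r**3 + p**2*r + 3*p*q*r - 3*p*r**2 + 3*q*r**2 - p**2 - p*q + 3*q*r.
  leading term p*q*r**2: subtract (-3*p*r)·f_3 from 3*p*q*r**2 - 2*q*r**3 + p**2*r + 3*p*q*r - 3*p*r**2 + 3*q*r**2 - p**2 - p*q + 3*q*r → -2*q*r**3 + 3*p*q*r + 3*q*r**2 - p**2 - p*q + 3*p*r + 3*q*r
  leading term q*r**3: subtract (2*r**2)·f_3 from -2*q*r**3 + 3*p*q*r + 3*q*r**2 - p**2 - p*q + 3*p*r + 3*q*r → 3*p*q*r + 3*p*r**2 + 3*q*r**2 - 2*r**3 - p**2 - p*q + 3*p*r + 3*q*r - 2*r**2
  leading term p*q*r: subtract (-3*p)·f_3 from 3*p*q*r + 3*p*r**2 + 3*q*r**2 - 2*r**3 - p**2 - p*q + 3*p*r + 3*q*r - 2*r**2 → 3*p*r**2 + 3*q*r**2 - 2*r**3 - 2*p**2 - p*q - p*r + 3*q*r - 2*r**2 + 3*p
  leading term p*r**2: no divisor's leading term divides it; move 3*p*r**2 to the remainder.
  leading term q*r**2: subtract (-3*r)·f_3 from 3*q*r**2 - 2*r**3 - 2*p**2 - p*q - p*r + 3*q*r - 2*r**2 + 3*p → -2*r**3 - 2*p**2 - p*q - 2*p*r + 3*q*r + r**2 + 3*p + 3*r
  leading term r**3: no divisor's leading term divides it; move -2*r**3 to the remainder.
  leading term p**2: subtract (-1)·g_4 from -2*p**2 - p*q - 2*p*r + 3*q*r + r**2 + 3*p + 3*r → -2*p*q - q**2 - 3*p*r + 3*q*r - 2*r**2 - 3*p
  leading term p*q: subtract (-1)·g_5 from -2*p*q - q**2 - 3*p*r + 3*q*r - 2*r**2 - 3*p → -q**2 - 2*p*r + 3*q*r + 2*r**2 - 2*p + r + 1
  leading term q**2: no divisor's leading term divides it; move -q**2 to the remainder.
  leading term p*r: no divisor's leading term divides it; move -2*p*r to the remainder.
  leading term q*r: subtract (-3)·f_3 from 3*q*r + 2*r**2 - 2*p + r + 1 → 2*r**2 - 3*p - 3*r - 3
  leading term r**2: no divisor's leading term divides it; move 2*r**2 to the remainder.
  leading term p: no divisor's leading term divides it; move -3*p to the remainder.
  leading term r: no divisor's leading term divides it; move -3*r to the remainder.
  leading term 1: no divisor's leading term divides it; move -3 to the remainder.
  remainder 3*p*r**2 - 2*r**3 - q**2 - 2*p*r + 2*r**2 - 3*p - 3*r - 3 ≠ 0; add g_6 = 3*p*r**2 - 2*r**3 - q**2 - 2*p*r + 2*r**2 - 3*p - 3*r - 3 to the basis.

S(f_2,g_5): lcm = p*q**3. S = 3*p*q**2*r - 2*q**2*r**2 + 3*p*q**2 + 3*q**2*r + 3*p**2 + 3*q**2.
  leading term p*q**2*r: subtract (p)·f_1 from 3*p*q**2*r - 2*q**2*r**2 + 3*p*q**2 + 3*q**2*r + 3*p**2 + 3*q**2 → -2*q**2*r**2 + 3*p*q**2 - 3*p**2*r + 3*q**2*r + 2*p*r**2 - p**2 + 3*p*q + 3*q**2
  leading term q**2*r**2: subtract (-3*r)·f_1 from -2*q**2*r**2 + 3*p*q**2 - 3*p**2*r + 3*q**2*r + 2*p*r**2 - p**2 + 3*p*q + 3*q**2 → 3*p*q**2 - 3*p**2*r + 3*q**2*r - 3*p*r**2 + r**3 - p**2 + 3*p*q + 3*q**2 - 2*p*r - 2*q*r
  leading term p*q**2: subtract (-2*q)·g_5 from 3*p*q**2 - 3*p**2*r + 3*q**2*r - 3*p*r**2 + r**3 - p**2 + 3*p*q + 3*q**2 - 2*p*r - 2*q*r → -3*p**2*r + 2*p*q*r + 3*q**2*r - 3*p*r**2 + q*r**2 + r**3 - p**2 - 2*p*q + 3*q**2 - 2*p*r + 2*q
  leading term p**2*r: subtract (2*r)·g_4 from -3*p**2*r + 2*p*q*r + 3*q**2*r - 3*p*r**2 + q*r**2 + r**3 - p**2 - 2*p*q + 3*q**2 - 2*p*r + 2*q → -3*p*q*r - 2*q**2*r - p*r**2 + q*r**2 - p**2 - 2*p*q + 3*q**2 + 3*p*r - r**2 + 2*q
  leading term p*q*r: subtract (3*p)·f_3 from -3*p*q*r - 2*q**2*r - p*r**2 + q*r**2 - p**2 - 2*p*q + 3*q**2 + 3*p*r - r**2 + 2*q → -2*q**2*r - p*r**2 + q*r**2 - 2*p*q + 3*q**2 - r**2 - 3*p + 2*q
  leading term q**2*r: subtract (-3)·f_1 from -2*q**2*r - p*r**2 + q*r**2 - 2*p*q + 3*q**2 - r**2 - 3*p + 2*q → -p*r**2 + q*r**2 - 2*p*q + 3*q**2 + 2*p*r + 2*p
  leading term p*r**2: subtract (2)·g_6 from -p*r**2 + q*r**2 - 2*p*q + 3*q**2 + 2*p*r + 2*p → q*r**2 - 3*r**3 - 2*p*q - 2*q**2 - p*r + 3*r**2 + p - r - 1
  leading term q*r**2: subtract (-r)·f_3 from q*r**2 - 3*r**3 - 2*p*q - 2*q**2 - p*r + 3*r**2 + p - r - 1 → -3*r**3 - 2*p*q - 2*q**2 + p*r - 3*r**2 + p - 1
  leading term r**3: no divisor's leading term divides it; move -3*r**3 to the remainder.
  leading term p*q: subtract (-1)·g_5 from -2*p*q - 2*q**2 + p*r - 3*r**2 + p - 1 → -2*q**2 + 2*p*r + r**2 + 2*p + r
  leading term q**2: no divisor's leading term divides it; move -2*q**2 to the remainder.
  leading term p*r: no divisor's leading term divides it; move 2*p*r to the remainder.
  leading term r**2: no divisor's leading term divides it; move r**2 to the remainder.
  leading term p: no divisor's leading term divides it; move 2*p to the remainder.
  leading term r: no divisor's leading term divides it; move r to the remainder.
  remainder -3*r**3 - 2*q**2 + 2*p*r + r**2 + 2*p + r ≠ 0; add g_7 = -3*r**3 - 2*q**2 + 2*p*r + r**2 + 2*p + r to the basis.

The other S-polynomials (S(f_2,f_3), S(f_1,g_4), S(f_2,g_4), S(f_3,g_4), S(f_3,g_5), S(g_4,g_5), S(f_1,g_6), S(f_2,g_6), S(f_3,g_6), S(g_4,g_6), S(g_5,g_6), S(f_1,g_7), S(f_2,g_7), S(f_3,g_7), S(g_4,g_7), S(g_5,g_7), S(g_6,g_7)) all reduce to 0 modulo the current basis, so we have a Gröbner basis.
Inter-reduce: drop elements whose leading term is divisible by another's, tail-reduce, and make monic.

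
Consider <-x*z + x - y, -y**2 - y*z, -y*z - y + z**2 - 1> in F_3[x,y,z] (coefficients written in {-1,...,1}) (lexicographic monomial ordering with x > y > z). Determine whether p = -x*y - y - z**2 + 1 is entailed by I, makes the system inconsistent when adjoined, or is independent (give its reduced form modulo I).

First compute the reduced Gröbner basis of I by Buchberger's algorithm.
f_1 = -x*z + x - y, LT = x*z.
f_2 = -y**2 - y*z, LT = y**2.
f_3 = -y*z - y + z**2 - 1, LT = y*z.

S(f_1,f_3): lcm = x*y*z. S = x*y + x*z**2 - x + y**2.
  leading term x*y: no divisor's leading term divides it; move x*y to the remainder.
  leading term x*z**2: subtract (-z)·f_1 from x*z**2 - x + y**2 → x*z - x + y**2 - y*z
  leading term x*z: subtract (-1)·f_1 from x*z - x + y**2 - y*z → y**2 - y*z - y
  leading term y**2: subtract (-1)·f_2 from y**2 - y*z - y → y*z - y
  leading term y*z: subtract (-1)·f_3 from y*z - y → y + z**2 - 1
  leading term y: no divisor's leading term divides it; move y to the remainder.
  leading term z**2: no divisor's leading term divides it; move z**2 to the remainder.
  leading term 1: no divisor's leading term divides it; move -1 to the remainder.
  remainder x*y + y + z**2 - 1 ≠ 0; add h_4 = x*y + y + z**2 - 1 to the basis.

S(f_2,f_3): lcm = y**2*z. S = -y**2 - y*z**2 - y.
  leading term y**2: subtract (1)·f_2 from -y**2 - y*z**2 - y → -y*z**2 + y*z - y
  leading term y*z**2: subtract (z)·f_3 from -y*z**2 + y*z - y → -y*z - y - z**3 + z
  leading term y*z: subtract (1)·f_3 from -y*z - y - z**3 + z → -z**3 - z**2 + z + 1
  leading term z**3: no divisor's leading term divides it; move -z**3 to the remainder.
  leading term z**2: no divisor's leading term divides it; move -z**2 to the remainder.
  leading term z: no divisor's leading term divides it; move z to the remainder.
  leading term 1: no divisor's leading term divides it; move 1 to the remainder.
  remainder -z**3 - z**2 + z + 1 ≠ 0; add h_5 = -z**3 - z**2 + z + 1 to the basis.

The other S-polynomials (S(f_1,f_2), S(f_1,h_4), S(f_2,h_4), S(f_3,h_4), S(f_1,h_5), S(f_2,h_5), S(f_3,h_5), S(h_4,h_5)) all reduce to 0 modulo the current basis, so we have a Gröbner basis.
Inter-reduce: drop elements whose leading term is divisible by another's, tail-reduce, and make monic.
Reduced Gröbner basis: {x*y + y + z**2 - 1, x*z - x + y, y**2 - y + z**2 - 1, y*z + y - z**2 + 1, z**3 + z**2 - z - 1}.
Label its elements g_1 = x*y + y + z**2 - 1, g_2 = x*z - x + y, g_3 = y**2 - y + z**2 - 1, g_4 = y*z + y - z**2 + 1, g_5 = z**3 + z**2 - z - 1.

Reduce p = -x*y - y - z**2 + 1 modulo G:
  leading term x*y: subtract (-1)·g_1 from -x*y - y - z**2 + 1 → 0
  normal form = 0.
Since the normal form is 0, p ∈ I.

Ideal membership is decidable via reduction modulo a Gröbner basis.

-x*y - y - z**2 + 1 lies in I (it reduces to 0).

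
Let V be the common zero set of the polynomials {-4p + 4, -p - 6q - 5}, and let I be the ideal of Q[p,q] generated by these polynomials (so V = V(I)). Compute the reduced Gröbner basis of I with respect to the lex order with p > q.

f_1 = -4p + 4, LT = p.
f_2 = -p - 6q - 5, LT = p.

S(f_1,f_2): lcm = p. S = -6q - 6.
  leading term q: no divisor's leading term divides it; move -6q to the remainder.
  leading term 1: no divisor's leading term divides it; move -6 to the remainder.
  remainder -6q - 6 ≠ 0; add g_3 = -6q - 6 to the basis.

S(f_1,g_3): leading monomials are coprime, so the S-polynomial reduces to 0 (Buchberger's first criterion).
S(f_2,g_3): leading monomials are coprime, so the S-polynomial reduces to 0 (Buchberger's first criterion).
Every S-polynomial of the final basis reduces to 0, so we have a Gröbner basis.
Inter-reduce: drop elements whose leading term is divisible by another's, tail-reduce, and make monic.

G = {p - 1, q + 1}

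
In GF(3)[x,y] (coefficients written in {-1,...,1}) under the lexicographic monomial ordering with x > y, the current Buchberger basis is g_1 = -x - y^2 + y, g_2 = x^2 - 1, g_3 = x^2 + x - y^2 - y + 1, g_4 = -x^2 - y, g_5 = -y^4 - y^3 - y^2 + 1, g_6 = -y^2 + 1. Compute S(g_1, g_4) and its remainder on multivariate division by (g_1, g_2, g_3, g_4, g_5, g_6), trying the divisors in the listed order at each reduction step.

lcm(LM(g_1), LM(g_4)) = x^2.
S = (lcm/LT(g_1))·g_1 − (lcm/LT(g_4))·g_4 = xy^2 - xy - y.
Reduce S modulo (g_1, g_2, g_3, g_4, g_5, g_6) in that order:
  leading term xy^2: subtract (-y^2)·g_1 from xy^2 - xy - y → -xy - y^4 + y^3 - y
  leading term xy: subtract (y)·g_1 from -xy - y^4 + y^3 - y → -y^4 - y^3 - y^2 - y
  leading term y^4: subtract (1)·g_5 from -y^4 - y^3 - y^2 - y → -y - 1
  leading term y: no divisor's leading term divides it; move -y to the remainder.
  leading term 1: no divisor's leading term divides it; move -1 to the remainder.
The remainder -y - 1 is nonzero, so it would be added as the next basis element.
This is the inner loop of Buchberger's algorithm — each nonzero remainder becomes a new basis element.

S(g_1, g_4) = xy^2 - xy - y; remainder on division = -y - 1.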